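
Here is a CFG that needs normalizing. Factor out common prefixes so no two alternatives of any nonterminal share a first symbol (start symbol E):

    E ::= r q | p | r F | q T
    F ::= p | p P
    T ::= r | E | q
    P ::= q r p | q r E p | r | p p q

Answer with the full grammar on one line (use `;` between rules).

E ::= p | q T | r E'; F ::= p F'; T ::= r | E | q; P ::= r | p p q | q r P'; E' ::= q | F; F' ::= ε | P; P' ::= p | E p

E has alternatives sharing prefix 'r': factor to E → r E' with E' → q | F.
F has alternatives sharing prefix 'p': factor to F → p F' with F' → ε | P.
P has alternatives sharing prefix 'q r': factor to P → q r P' with P' → p | E p.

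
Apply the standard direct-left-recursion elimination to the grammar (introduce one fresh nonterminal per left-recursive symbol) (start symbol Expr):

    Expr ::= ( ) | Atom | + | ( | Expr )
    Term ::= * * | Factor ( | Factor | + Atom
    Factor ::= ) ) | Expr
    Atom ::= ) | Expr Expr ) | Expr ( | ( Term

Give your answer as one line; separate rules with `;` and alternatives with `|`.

Expr is directly left-recursive.
For Expr: α = {)}, β = {( ), Atom, +, (}. Rewrite as Expr → β Expr1 and Expr1 → α Expr1 | ε.

Expr ::= ( ) Expr1 | Atom Expr1 | + Expr1 | ( Expr1; Term ::= * * | Factor ( | Factor | + Atom; Factor ::= ) ) | Expr; Atom ::= ) | Expr Expr ) | Expr ( | ( Term; Expr1 ::= ) Expr1 | ε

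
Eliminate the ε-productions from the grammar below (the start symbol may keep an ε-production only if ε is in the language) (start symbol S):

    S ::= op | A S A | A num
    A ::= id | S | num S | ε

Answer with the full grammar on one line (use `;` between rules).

S ::= op | A S A | A S | S A | A num | num; A ::= id | S | num S

Nullable set = {A}.
ε ∉ L(G), so no ε-production is kept.
For each production, add variants omitting each subset of nullable occurrences: S → A S A gives A S A | A S | S A. S → A num gives A num | num.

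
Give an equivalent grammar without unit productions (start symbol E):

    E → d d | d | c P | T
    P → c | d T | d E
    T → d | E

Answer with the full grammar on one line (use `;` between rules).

E → d d | d | c P; P → c | d T | d E; T → d d | d | c P

Unit pairs: E ⇒* {T}; T ⇒* {E}.
For each unit pair (A, B), copy every non-unit production of B to A, then drop all unit productions.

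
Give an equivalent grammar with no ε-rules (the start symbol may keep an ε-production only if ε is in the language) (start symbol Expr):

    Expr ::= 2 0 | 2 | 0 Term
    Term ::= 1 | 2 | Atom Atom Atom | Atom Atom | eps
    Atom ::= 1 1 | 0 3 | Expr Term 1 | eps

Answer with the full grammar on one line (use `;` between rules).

Expr ::= 2 0 | 2 | 0 Term | 0; Term ::= 1 | 2 | Atom Atom Atom | Atom Atom | Atom; Atom ::= 1 1 | 0 3 | Expr Term 1 | Expr 1

Nullable nonterminals: {Atom, Term}.
ε ∉ L(G), so no ε-production is kept.
For each production, add variants omitting each subset of nullable occurrences: Expr → 0 Term gives 0 Term | 0. Term → Atom Atom Atom gives Atom Atom Atom | Atom Atom | Atom. Atom → Expr Term 1 gives Expr Term 1 | Expr 1.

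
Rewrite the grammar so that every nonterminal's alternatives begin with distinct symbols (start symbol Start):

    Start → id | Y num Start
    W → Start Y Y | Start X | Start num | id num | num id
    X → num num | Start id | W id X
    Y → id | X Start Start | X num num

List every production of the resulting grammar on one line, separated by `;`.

Start → id | Y num Start; W → id num | num id | Start W1; X → num num | Start id | W id X; Y → id | X Y1; W1 → Y Y | X | num; Y1 → Start Start | num num

W has alternatives sharing prefix 'Start': factor to W → Start W1 with W1 → Y Y | X | num.
Y has alternatives sharing prefix 'X': factor to Y → X Y1 with Y1 → Start Start | num num.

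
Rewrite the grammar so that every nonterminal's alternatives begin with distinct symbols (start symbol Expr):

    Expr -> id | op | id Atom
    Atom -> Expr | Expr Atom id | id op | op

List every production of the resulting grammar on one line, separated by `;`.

Expr has alternatives sharing prefix 'id': factor to Expr → id Expr1 with Expr1 → ε | Atom.
Atom has alternatives sharing prefix 'Expr': factor to Atom → Expr Atom1 with Atom1 → ε | Atom id.

Expr -> op | id Expr1; Atom -> id op | op | Expr Atom1; Expr1 -> ε | Atom; Atom1 -> ε | Atom id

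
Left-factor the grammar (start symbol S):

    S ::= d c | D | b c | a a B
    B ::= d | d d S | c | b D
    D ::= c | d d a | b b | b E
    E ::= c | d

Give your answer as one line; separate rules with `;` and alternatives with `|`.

B has alternatives sharing prefix 'd': factor to B → d B' with B' → ε | d S.
D has alternatives sharing prefix 'b': factor to D → b D' with D' → b | E.

S ::= d c | D | b c | a a B; B ::= c | b D | d B'; D ::= c | d d a | b D'; E ::= c | d; B' ::= ε | d S; D' ::= b | E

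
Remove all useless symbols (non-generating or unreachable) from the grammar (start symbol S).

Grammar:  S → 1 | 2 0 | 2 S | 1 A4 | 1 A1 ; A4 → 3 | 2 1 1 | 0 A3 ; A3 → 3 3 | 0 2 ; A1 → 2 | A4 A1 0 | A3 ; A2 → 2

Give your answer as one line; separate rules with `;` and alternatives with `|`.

Generating nonterminals: {A1, A2, A3, A4, S}.
Reachable from S after that: {A1, A3, A4, S}.
Removed useless symbols: {A2} and every production mentioning them.

S → 1 | 2 0 | 2 S | 1 A4 | 1 A1; A4 → 3 | 2 1 1 | 0 A3; A3 → 3 3 | 0 2; A1 → 2 | A4 A1 0 | A3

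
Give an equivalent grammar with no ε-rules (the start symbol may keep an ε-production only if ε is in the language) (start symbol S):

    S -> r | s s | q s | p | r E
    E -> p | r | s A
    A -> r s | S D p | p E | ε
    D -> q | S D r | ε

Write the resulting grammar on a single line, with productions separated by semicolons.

S -> r | s s | q s | p | r E; E -> p | r | s A | s; A -> r s | S D p | S p | p E; D -> q | S D r | S r

Nullable nonterminals: {A, D}.
ε ∉ L(G), so no ε-production is kept.
Expand every rule over subsets of its nullable positions: E → s A gives s A | s. A → S D p gives S D p | S p. D → S D r gives S D r | S r.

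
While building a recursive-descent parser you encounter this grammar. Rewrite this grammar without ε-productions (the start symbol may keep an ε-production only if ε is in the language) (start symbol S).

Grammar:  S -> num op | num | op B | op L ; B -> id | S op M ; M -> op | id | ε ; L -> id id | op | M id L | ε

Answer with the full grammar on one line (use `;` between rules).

S -> num op | num | op B | op L | op; B -> id | S op M | S op; M -> op | id; L -> id id | op | M id L | M id | id L | id

Nullable nonterminals: {L, M}.
ε ∉ L(G), so no ε-production is kept.
Add the nullable-subset variants: S → op L gives op L | op. B → S op M gives S op M | S op. L → M id L gives M id L | M id | id L | id.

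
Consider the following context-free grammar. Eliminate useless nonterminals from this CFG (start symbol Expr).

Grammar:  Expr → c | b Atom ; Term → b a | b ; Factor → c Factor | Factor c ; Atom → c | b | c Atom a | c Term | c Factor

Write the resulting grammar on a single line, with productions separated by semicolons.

Generating nonterminals: {Atom, Expr, Term}.
Reachable from Expr after that: {Atom, Expr, Term}.
Removed useless symbols: {Factor} and every production mentioning them.

Expr → c | b Atom; Term → b a | b; Atom → c | b | c Atom a | c Term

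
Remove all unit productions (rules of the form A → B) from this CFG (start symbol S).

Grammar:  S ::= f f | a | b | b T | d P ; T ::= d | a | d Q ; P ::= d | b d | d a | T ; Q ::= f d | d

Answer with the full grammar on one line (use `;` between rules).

S ::= f f | a | b | b T | d P; T ::= d | a | d Q; P ::= d | b d | d a | a | d Q; Q ::= f d | d

Unit pairs: P ⇒* {T}.
Replace each nonterminal's rules with the union of the non-unit rules of every nonterminal it unit-derives.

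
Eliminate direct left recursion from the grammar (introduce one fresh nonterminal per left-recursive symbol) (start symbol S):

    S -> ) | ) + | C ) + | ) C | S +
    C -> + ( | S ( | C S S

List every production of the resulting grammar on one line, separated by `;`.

Directly left-recursive nonterminals: S, C.
For S: α = {+}, β = {), ) +, C ) +, ) C}. Rewrite as S → β S' and S' → α S' | ε.
For C: α = {S S}, β = {+ (, S (}. Rewrite as C → β C' and C' → α C' | ε.

S -> ) S' | ) + S' | C ) + S' | ) C S'; C -> + ( C' | S ( C'; S' -> + S' | ε; C' -> S S C' | ε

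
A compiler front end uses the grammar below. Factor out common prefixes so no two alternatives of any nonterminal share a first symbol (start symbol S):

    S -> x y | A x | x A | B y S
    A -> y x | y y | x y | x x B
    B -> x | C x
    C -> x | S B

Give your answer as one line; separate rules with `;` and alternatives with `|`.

S has alternatives sharing prefix 'x': factor to S → x S' with S' → y | A.
A has alternatives sharing prefix 'y': factor to A → y A' with A' → x | y.
A has alternatives sharing prefix 'x': factor to A → x A'' with A'' → y | x B.

S -> A x | B y S | x S'; A -> y A' | x A''; B -> x | C x; C -> x | S B; S' -> y | A; A' -> x | y; A'' -> y | x B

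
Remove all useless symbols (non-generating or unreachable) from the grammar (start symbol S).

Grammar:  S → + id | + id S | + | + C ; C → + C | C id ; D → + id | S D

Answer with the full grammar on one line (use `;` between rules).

S → + id | + id S | +

Generating nonterminals: {D, S}.
Reachable from S after that: {S}.
Removed useless symbols: {C, D} and every production mentioning them.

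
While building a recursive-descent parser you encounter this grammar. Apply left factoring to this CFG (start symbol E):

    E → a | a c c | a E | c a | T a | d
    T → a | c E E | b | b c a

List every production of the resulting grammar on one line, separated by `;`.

E → c a | T a | d | a E'; T → a | c E E | b T'; E' → ε | c c | E; T' → ε | c a

E has alternatives sharing prefix 'a': factor to E → a E' with E' → ε | c c | E.
T has alternatives sharing prefix 'b': factor to T → b T' with T' → ε | c a.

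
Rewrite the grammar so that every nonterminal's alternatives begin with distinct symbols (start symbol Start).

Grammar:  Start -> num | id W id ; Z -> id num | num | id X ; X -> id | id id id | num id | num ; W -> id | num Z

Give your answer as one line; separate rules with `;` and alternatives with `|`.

Z has alternatives sharing prefix 'id': factor to Z → id Z1 with Z1 → num | X.
X has alternatives sharing prefix 'id': factor to X → id X1 with X1 → ε | id id.
X has alternatives sharing prefix 'num': factor to X → num X2 with X2 → id | ε.

Start -> num | id W id; Z -> num | id Z1; X -> id X1 | num X2; W -> id | num Z; Z1 -> num | X; X1 -> ε | id id; X2 -> id | ε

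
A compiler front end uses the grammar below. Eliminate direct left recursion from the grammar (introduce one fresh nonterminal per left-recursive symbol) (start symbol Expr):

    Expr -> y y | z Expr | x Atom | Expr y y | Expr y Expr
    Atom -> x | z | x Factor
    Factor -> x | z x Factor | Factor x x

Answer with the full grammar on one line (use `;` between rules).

Expr, Factor are directly left-recursive.
For Expr: α = {y y, y Expr}, β = {y y, z Expr, x Atom}. Rewrite as Expr → β Expr1 and Expr1 → α Expr1 | ε.
For Factor: α = {x x}, β = {x, z x Factor}. Rewrite as Factor → β Factor1 and Factor1 → α Factor1 | ε.

Expr -> y y Expr1 | z Expr Expr1 | x Atom Expr1; Atom -> x | z | x Factor; Factor -> x Factor1 | z x Factor Factor1; Expr1 -> y y Expr1 | y Expr Expr1 | ε; Factor1 -> x x Factor1 | ε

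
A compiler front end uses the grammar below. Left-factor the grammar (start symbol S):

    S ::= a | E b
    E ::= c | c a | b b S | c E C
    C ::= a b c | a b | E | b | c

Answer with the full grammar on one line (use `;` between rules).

S ::= a | E b; E ::= b b S | c E'; C ::= E | b | c | a b C'; E' ::= epsilon | a | E C; C' ::= c | epsilon

E has alternatives sharing prefix 'c': factor to E → c E' with E' → ε | a | E C.
C has alternatives sharing prefix 'a b': factor to C → a b C' with C' → c | ε.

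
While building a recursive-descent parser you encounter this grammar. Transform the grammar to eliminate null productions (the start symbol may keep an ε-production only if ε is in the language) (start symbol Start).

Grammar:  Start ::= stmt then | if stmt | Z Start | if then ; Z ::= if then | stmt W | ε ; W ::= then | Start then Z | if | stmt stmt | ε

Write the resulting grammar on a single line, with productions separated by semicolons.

Nullable nonterminals: {W, Z}.
ε ∉ L(G), so no ε-production is kept.
Add the nullable-subset variants: Z → stmt W gives stmt W | stmt. W → Start then Z gives Start then Z | Start then.

Start ::= stmt then | if stmt | Z Start | if then; Z ::= if then | stmt W | stmt; W ::= then | Start then Z | Start then | if | stmt stmt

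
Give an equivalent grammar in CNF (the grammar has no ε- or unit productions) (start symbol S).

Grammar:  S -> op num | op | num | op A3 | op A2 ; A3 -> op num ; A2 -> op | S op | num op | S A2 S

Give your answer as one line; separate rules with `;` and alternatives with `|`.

S -> X1 X2 | op | num | X1 A3 | X1 A2; A3 -> X1 X2; A2 -> op | S X1 | X2 X1 | S Y1; X1 -> op; X2 -> num; Y1 -> A2 S

Introduce a nonterminal for each terminal appearing in a rule of length ≥ 2: X1 → op, X2 → num.
Binarize each right-hand side of length ≥ 3 by chaining fresh nonterminals (Y1, Y2, …): affected rules were A2 → S A2 S.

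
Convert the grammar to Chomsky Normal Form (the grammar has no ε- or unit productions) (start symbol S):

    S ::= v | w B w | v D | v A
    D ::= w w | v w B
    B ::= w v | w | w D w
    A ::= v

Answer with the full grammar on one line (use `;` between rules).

S ::= v | X1 Y1 | X2 D | X2 A; D ::= X1 X1 | X2 Y2; B ::= X1 X2 | w | X1 Y3; A ::= v; X1 ::= w; X2 ::= v; Y1 ::= B X1; Y2 ::= X1 B; Y3 ::= D X1

Introduce a nonterminal for each terminal appearing in a rule of length ≥ 2: X1 → w, X2 → v.
Binarize each right-hand side of length ≥ 3 by chaining fresh nonterminals (Y1, Y2, …): affected rules were S → X1 B X1; D → X2 X1 B; B → X1 D X1.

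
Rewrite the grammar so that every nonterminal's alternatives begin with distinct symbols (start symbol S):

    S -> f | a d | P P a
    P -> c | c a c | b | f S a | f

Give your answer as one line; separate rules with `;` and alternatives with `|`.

P has alternatives sharing prefix 'c': factor to P → c P' with P' → ε | a c.
P has alternatives sharing prefix 'f': factor to P → f P'' with P'' → S a | ε.

S -> f | a d | P P a; P -> b | c P' | f P''; P' -> ε | a c; P'' -> S a | ε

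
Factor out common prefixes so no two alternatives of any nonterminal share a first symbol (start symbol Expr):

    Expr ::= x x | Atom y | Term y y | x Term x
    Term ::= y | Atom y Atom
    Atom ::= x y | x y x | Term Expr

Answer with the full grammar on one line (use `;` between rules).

Expr has alternatives sharing prefix 'x': factor to Expr → x Expr1 with Expr1 → x | Term x.
Atom has alternatives sharing prefix 'x y': factor to Atom → x y Atom1 with Atom1 → ε | x.

Expr ::= Atom y | Term y y | x Expr1; Term ::= y | Atom y Atom; Atom ::= Term Expr | x y Atom1; Expr1 ::= x | Term x; Atom1 ::= epsilon | x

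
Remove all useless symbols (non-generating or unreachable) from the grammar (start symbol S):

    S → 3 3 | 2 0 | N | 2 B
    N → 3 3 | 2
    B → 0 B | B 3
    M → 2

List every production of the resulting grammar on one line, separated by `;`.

S → 3 3 | 2 0 | N; N → 3 3 | 2

Generating nonterminals: {M, N, S}.
Reachable from S after that: {N, S}.
Removed useless symbols: {B, M} and every production mentioning them.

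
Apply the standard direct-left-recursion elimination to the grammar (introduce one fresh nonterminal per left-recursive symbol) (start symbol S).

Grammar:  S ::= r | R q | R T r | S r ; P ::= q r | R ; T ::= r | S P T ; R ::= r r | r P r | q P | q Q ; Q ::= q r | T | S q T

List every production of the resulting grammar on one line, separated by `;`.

S ::= r S' | R q S' | R T r S'; P ::= q r | R; T ::= r | S P T; R ::= r r | r P r | q P | q Q; Q ::= q r | T | S q T; S' ::= r S' | ε

Left recursion appears on S.
For S: α = {r}, β = {r, R q, R T r}. Rewrite as S → β S' and S' → α S' | ε.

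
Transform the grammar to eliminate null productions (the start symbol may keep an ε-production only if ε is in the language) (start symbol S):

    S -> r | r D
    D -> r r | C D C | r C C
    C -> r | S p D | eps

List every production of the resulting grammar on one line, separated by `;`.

S -> r | r D; D -> r r | C D C | C D | D C | r C C | r C | r; C -> r | S p D

Nullable nonterminals: {C}.
ε ∉ L(G), so no ε-production is kept.
Expand every rule over subsets of its nullable positions: D → C D C gives C D C | C D | D C. D → r C C gives r C C | r C | r.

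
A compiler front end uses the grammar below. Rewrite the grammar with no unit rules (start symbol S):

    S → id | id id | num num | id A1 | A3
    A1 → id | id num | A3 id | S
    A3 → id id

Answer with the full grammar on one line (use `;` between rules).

Unit pairs: A1 ⇒* {A3, S}; S ⇒* {A3}.
For every A with A ⇒* B via unit rules, add B's non-unit alternatives to A; then delete every rule of the form X → Y.

S → id | id id | num num | id A1; A1 → id | id num | A3 id | id id | num num | id A1; A3 → id id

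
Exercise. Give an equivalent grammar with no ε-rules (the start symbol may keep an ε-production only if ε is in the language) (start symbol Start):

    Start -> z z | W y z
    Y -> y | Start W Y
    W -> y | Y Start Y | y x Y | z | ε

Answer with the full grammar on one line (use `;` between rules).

Nullable set = {W}.
ε ∉ L(G), so no ε-production is kept.
For each production, add variants omitting each subset of nullable occurrences: Start → W y z gives W y z | y z. Y → Start W Y gives Start W Y | Start Y.

Start -> z z | W y z | y z; Y -> y | Start W Y | Start Y; W -> y | Y Start Y | y x Y | z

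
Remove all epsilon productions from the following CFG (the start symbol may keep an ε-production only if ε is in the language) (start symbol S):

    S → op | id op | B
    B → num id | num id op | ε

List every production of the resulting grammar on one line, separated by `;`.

S → op | id op | B | ε; B → num id | num id op

Nullable nonterminals: {B, S}.
ε ∈ L(G) since S is nullable, so keep S → ε.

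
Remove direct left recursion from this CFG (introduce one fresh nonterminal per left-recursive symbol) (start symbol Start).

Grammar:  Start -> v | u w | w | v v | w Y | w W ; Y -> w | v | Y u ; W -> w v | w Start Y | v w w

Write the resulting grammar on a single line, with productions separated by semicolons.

Directly left-recursive nonterminal: Y.
For Y: α = {u}, β = {w, v}. Rewrite as Y → β Y1 and Y1 → α Y1 | ε.

Start -> v | u w | w | v v | w Y | w W; Y -> w Y1 | v Y1; W -> w v | w Start Y | v w w; Y1 -> u Y1 | ε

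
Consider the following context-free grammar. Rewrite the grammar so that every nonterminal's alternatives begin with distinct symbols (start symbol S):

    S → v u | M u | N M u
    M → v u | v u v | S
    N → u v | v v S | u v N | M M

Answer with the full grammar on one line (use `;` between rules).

S → v u | M u | N M u; M → S | v u M'; N → v v S | M M | u v N'; M' → ε | v; N' → ε | N

M has alternatives sharing prefix 'v u': factor to M → v u M' with M' → ε | v.
N has alternatives sharing prefix 'u v': factor to N → u v N' with N' → ε | N.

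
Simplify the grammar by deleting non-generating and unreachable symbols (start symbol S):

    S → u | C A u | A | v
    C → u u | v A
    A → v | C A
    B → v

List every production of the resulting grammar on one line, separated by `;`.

Generating nonterminals: {A, B, C, S}.
Reachable from S after that: {A, C, S}.
Removed useless symbols: {B} and every production mentioning them.

S → u | C A u | A | v; C → u u | v A; A → v | C A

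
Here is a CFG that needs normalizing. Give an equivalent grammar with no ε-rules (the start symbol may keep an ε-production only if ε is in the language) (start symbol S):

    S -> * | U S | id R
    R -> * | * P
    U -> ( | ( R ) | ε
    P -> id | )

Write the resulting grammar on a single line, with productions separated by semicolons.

Nullable set = {U}.
ε ∉ L(G), so no ε-production is kept.

S -> * | U S | id R; R -> * | * P; U -> ( | ( R ); P -> id | )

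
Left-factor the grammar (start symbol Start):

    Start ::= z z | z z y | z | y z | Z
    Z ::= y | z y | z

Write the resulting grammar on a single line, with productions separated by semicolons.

Start has alternatives sharing prefix 'z': factor to Start → z Start1 with Start1 → z | z y | ε.
Z has alternatives sharing prefix 'z': factor to Z → z Z1 with Z1 → y | ε.
Start1 has alternatives sharing prefix 'z': factor to Start1 → z Start11 with Start11 → ε | y.

Start ::= y z | Z | z Start1; Z ::= y | z Z1; Start1 ::= ε | z Start11; Z1 ::= y | ε; Start11 ::= ε | y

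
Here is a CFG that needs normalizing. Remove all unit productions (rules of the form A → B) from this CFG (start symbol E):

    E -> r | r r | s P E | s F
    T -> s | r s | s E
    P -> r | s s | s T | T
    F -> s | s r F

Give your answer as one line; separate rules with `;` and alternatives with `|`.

Unit pairs: P ⇒* {T}.
For each unit pair (A, B), copy every non-unit production of B to A, then drop all unit productions.

E -> r | r r | s P E | s F; T -> s | r s | s E; P -> r | s s | s T | s | r s | s E; F -> s | s r F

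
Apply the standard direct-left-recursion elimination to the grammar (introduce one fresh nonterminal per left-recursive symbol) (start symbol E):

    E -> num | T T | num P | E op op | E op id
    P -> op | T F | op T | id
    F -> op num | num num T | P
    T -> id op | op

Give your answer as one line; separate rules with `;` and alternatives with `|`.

Directly left-recursive nonterminal: E.
For E: α = {op op, op id}, β = {num, T T, num P}. Rewrite as E → β E' and E' → α E' | ε.

E -> num E' | T T E' | num P E'; P -> op | T F | op T | id; F -> op num | num num T | P; T -> id op | op; E' -> op op E' | op id E' | ε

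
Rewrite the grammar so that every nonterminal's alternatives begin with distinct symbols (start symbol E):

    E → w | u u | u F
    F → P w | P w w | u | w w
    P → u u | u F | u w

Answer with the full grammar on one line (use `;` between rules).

E has alternatives sharing prefix 'u': factor to E → u E' with E' → u | F.
F has alternatives sharing prefix 'P w': factor to F → P w F' with F' → ε | w.
P has alternatives sharing prefix 'u': factor to P → u P' with P' → u | F | w.

E → w | u E'; F → u | w w | P w F'; P → u P'; E' → u | F; F' → epsilon | w; P' → u | F | w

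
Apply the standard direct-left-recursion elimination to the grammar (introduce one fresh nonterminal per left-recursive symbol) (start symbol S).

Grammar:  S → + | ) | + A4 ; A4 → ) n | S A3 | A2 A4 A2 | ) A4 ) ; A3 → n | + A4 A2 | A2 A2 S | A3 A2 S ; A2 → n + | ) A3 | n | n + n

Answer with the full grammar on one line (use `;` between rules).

S → + | ) | + A4; A4 → ) n | S A3 | A2 A4 A2 | ) A4 ); A3 → n A3' | + A4 A2 A3' | A2 A2 S A3'; A2 → n + | ) A3 | n | n + n; A3' → A2 S A3' | ε

Left recursion appears on A3.
For A3: α = {A2 S}, β = {n, + A4 A2, A2 A2 S}. Rewrite as A3 → β A3' and A3' → α A3' | ε.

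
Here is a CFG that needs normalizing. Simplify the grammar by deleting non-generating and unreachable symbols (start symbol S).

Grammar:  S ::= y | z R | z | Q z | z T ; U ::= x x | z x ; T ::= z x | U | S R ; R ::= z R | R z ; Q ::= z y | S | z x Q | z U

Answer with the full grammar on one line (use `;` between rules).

Generating nonterminals: {Q, S, T, U}.
Reachable from S after that: {Q, S, T, U}.
Removed useless symbols: {R} and every production mentioning them.

S ::= y | z | Q z | z T; U ::= x x | z x; T ::= z x | U; Q ::= z y | S | z x Q | z U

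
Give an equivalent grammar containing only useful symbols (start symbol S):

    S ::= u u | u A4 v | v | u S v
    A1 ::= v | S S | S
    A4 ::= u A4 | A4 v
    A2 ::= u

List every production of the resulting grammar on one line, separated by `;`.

Generating nonterminals: {A1, A2, S}.
Reachable from S after that: {S}.
Removed useless symbols: {A1, A2, A4} and every production mentioning them.

S ::= u u | v | u S v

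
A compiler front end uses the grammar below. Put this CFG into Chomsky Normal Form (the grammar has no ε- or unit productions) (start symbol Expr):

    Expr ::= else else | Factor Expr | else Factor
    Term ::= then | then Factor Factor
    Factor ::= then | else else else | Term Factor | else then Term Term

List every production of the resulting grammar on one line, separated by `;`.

Introduce a nonterminal for each terminal appearing in a rule of length ≥ 2: X1 → else, X2 → then.
Binarize each right-hand side of length ≥ 3 by chaining fresh nonterminals (Y1, Y2, …): affected rules were Term → X2 Factor Factor; Factor → X1 X1 X1; Factor → X1 X2 Term Term.

Expr ::= X1 X1 | Factor Expr | X1 Factor; Term ::= then | X2 Y1; Factor ::= then | X1 Y2 | Term Factor | X1 Y3; X1 ::= else; X2 ::= then; Y1 ::= Factor Factor; Y2 ::= X1 X1; Y3 ::= X2 Y4; Y4 ::= Term Term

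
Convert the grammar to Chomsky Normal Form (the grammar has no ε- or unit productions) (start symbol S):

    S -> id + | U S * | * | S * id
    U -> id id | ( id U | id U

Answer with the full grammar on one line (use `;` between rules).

S -> X1 X2 | U Y1 | * | S Y2; U -> X1 X1 | X4 Y3 | X1 U; X1 -> id; X2 -> +; X3 -> *; X4 -> (; Y1 -> S X3; Y2 -> X3 X1; Y3 -> X1 U

Introduce a nonterminal for each terminal appearing in a rule of length ≥ 2: X1 → id, X2 → +, X3 → *, X4 → (.
Binarize each right-hand side of length ≥ 3 by chaining fresh nonterminals (Y1, Y2, …): affected rules were S → U S X3; S → S X3 X1; U → X4 X1 U.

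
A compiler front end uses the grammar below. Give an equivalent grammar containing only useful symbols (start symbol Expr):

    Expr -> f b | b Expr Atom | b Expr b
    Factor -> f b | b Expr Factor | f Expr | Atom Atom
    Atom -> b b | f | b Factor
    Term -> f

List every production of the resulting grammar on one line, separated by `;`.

Generating nonterminals: {Atom, Expr, Factor, Term}.
Reachable from Expr after that: {Atom, Expr, Factor}.
Removed useless symbols: {Term} and every production mentioning them.

Expr -> f b | b Expr Atom | b Expr b; Factor -> f b | b Expr Factor | f Expr | Atom Atom; Atom -> b b | f | b Factor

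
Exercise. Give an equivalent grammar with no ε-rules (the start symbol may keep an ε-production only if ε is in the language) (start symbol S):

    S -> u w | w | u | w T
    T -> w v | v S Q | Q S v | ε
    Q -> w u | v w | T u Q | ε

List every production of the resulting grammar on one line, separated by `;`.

S -> u w | w | u | w T; T -> w v | v S Q | v S | Q S v | S v; Q -> w u | v w | T u Q | T u | u Q | u

The nullable symbols are {Q, T}.
ε ∉ L(G), so no ε-production is kept.
For each production, add variants omitting each subset of nullable occurrences: T → v S Q gives v S Q | v S. T → Q S v gives Q S v | S v. Q → T u Q gives T u Q | T u | u Q | u.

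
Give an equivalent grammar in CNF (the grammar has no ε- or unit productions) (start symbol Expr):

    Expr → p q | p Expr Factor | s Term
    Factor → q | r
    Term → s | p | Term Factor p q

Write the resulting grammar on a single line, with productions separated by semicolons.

Introduce a nonterminal for each terminal appearing in a rule of length ≥ 2: X1 → p, X2 → q, X3 → s.
Binarize each right-hand side of length ≥ 3 by chaining fresh nonterminals (Y1, Y2, …): affected rules were Expr → X1 Expr Factor; Term → Term Factor X1 X2.

Expr → X1 X2 | X1 Y1 | X3 Term; Factor → q | r; Term → s | p | Term Y2; X1 → p; X2 → q; X3 → s; Y1 → Expr Factor; Y2 → Factor Y3; Y3 → X1 X2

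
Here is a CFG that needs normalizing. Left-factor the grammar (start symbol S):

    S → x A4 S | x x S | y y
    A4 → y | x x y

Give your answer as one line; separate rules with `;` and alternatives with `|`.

S → y y | x S'; A4 → y | x x y; S' → A4 S | x S

S has alternatives sharing prefix 'x': factor to S → x S' with S' → A4 S | x S.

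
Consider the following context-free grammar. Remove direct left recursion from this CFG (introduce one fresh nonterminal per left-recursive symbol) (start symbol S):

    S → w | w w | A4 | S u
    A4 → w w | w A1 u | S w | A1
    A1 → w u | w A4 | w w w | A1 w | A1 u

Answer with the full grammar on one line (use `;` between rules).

S → w S' | w w S' | A4 S'; A4 → w w | w A1 u | S w | A1; A1 → w u A1' | w A4 A1' | w w w A1'; S' → u S' | ε; A1' → w A1' | u A1' | ε

Directly left-recursive nonterminals: S, A1.
For S: α = {u}, β = {w, w w, A4}. Rewrite as S → β S' and S' → α S' | ε.
For A1: α = {w, u}, β = {w u, w A4, w w w}. Rewrite as A1 → β A1' and A1' → α A1' | ε.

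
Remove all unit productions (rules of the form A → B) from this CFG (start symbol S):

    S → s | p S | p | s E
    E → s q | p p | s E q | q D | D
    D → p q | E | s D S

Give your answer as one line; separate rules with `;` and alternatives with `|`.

Unit pairs: D ⇒* {E}; E ⇒* {D}.
For each unit pair (A, B), copy every non-unit production of B to A, then drop all unit productions.

S → s | p S | p | s E; E → s q | p p | s E q | q D | p q | s D S; D → s q | p p | s E q | q D | p q | s D S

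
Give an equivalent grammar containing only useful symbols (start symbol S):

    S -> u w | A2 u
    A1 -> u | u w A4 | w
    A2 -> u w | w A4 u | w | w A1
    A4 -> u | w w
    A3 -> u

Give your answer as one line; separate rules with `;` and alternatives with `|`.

Generating nonterminals: {A1, A2, A3, A4, S}.
Reachable from S after that: {A1, A2, A4, S}.
Removed useless symbols: {A3} and every production mentioning them.

S -> u w | A2 u; A1 -> u | u w A4 | w; A2 -> u w | w A4 u | w | w A1; A4 -> u | w w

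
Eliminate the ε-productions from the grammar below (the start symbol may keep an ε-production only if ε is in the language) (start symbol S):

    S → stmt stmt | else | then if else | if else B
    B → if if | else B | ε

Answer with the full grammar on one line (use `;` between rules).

The nullable symbols are {B}.
ε ∉ L(G), so no ε-production is kept.
For each production, add variants omitting each subset of nullable occurrences: S → if else B gives if else B | if else. B → else B gives else B | else.

S → stmt stmt | else | then if else | if else B | if else; B → if if | else B | else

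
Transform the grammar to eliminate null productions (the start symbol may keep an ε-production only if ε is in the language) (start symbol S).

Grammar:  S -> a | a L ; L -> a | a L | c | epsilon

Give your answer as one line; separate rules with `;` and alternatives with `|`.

S -> a | a L; L -> a | a L | c

The nullable symbols are {L}.
ε ∉ L(G), so no ε-production is kept.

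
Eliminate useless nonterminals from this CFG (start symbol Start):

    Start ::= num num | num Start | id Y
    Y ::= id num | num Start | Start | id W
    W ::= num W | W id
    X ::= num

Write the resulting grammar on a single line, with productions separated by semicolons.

Generating nonterminals: {Start, X, Y}.
Reachable from Start after that: {Start, Y}.
Removed useless symbols: {W, X} and every production mentioning them.

Start ::= num num | num Start | id Y; Y ::= id num | num Start | Start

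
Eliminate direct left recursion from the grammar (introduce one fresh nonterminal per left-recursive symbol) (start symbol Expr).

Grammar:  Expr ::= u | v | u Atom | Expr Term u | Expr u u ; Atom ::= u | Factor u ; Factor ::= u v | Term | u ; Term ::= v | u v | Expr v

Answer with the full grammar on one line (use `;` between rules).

Expr ::= u Expr1 | v Expr1 | u Atom Expr1; Atom ::= u | Factor u; Factor ::= u v | Term | u; Term ::= v | u v | Expr v; Expr1 ::= Term u Expr1 | u u Expr1 | ε

Left recursion appears on Expr.
For Expr: α = {Term u, u u}, β = {u, v, u Atom}. Rewrite as Expr → β Expr1 and Expr1 → α Expr1 | ε.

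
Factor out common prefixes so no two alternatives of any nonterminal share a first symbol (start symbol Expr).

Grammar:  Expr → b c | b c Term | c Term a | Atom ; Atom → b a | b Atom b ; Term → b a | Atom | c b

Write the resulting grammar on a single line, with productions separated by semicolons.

Expr has alternatives sharing prefix 'b c': factor to Expr → b c Expr1 with Expr1 → ε | Term.
Atom has alternatives sharing prefix 'b': factor to Atom → b Atom1 with Atom1 → a | Atom b.

Expr → c Term a | Atom | b c Expr1; Atom → b Atom1; Term → b a | Atom | c b; Expr1 → ε | Term; Atom1 → a | Atom b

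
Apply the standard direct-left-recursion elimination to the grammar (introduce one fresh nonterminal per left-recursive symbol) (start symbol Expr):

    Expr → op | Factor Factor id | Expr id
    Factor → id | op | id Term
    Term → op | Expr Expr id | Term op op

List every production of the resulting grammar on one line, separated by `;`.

Directly left-recursive nonterminals: Expr, Term.
For Expr: α = {id}, β = {op, Factor Factor id}. Rewrite as Expr → β Expr1 and Expr1 → α Expr1 | ε.
For Term: α = {op op}, β = {op, Expr Expr id}. Rewrite as Term → β Term1 and Term1 → α Term1 | ε.

Expr → op Expr1 | Factor Factor id Expr1; Factor → id | op | id Term; Term → op Term1 | Expr Expr id Term1; Expr1 → id Expr1 | ε; Term1 → op op Term1 | ε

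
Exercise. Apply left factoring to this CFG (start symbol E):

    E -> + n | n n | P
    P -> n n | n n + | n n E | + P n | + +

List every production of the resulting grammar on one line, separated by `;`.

P has alternatives sharing prefix 'n n': factor to P → n n P' with P' → ε | + | E.
P has alternatives sharing prefix '+': factor to P → + P'' with P'' → P n | +.

E -> + n | n n | P; P -> n n P' | + P''; P' -> ε | + | E; P'' -> P n | +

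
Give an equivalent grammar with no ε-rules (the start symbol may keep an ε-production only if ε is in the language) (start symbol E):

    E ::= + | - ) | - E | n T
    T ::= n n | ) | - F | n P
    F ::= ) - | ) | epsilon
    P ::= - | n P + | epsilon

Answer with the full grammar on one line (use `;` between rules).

The nullable symbols are {F, P}.
ε ∉ L(G), so no ε-production is kept.
For each production, add variants omitting each subset of nullable occurrences: T → - F gives - F | -. T → n P gives n P | n. P → n P + gives n P + | n +.

E ::= + | - ) | - E | n T; T ::= n n | ) | - F | - | n P | n; F ::= ) - | ); P ::= - | n P + | n +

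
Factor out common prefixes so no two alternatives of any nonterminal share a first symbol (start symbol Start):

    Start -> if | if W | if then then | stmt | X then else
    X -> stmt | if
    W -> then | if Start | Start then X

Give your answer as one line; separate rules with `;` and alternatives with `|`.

Start has alternatives sharing prefix 'if': factor to Start → if Start1 with Start1 → ε | W | then then.

Start -> stmt | X then else | if Start1; X -> stmt | if; W -> then | if Start | Start then X; Start1 -> ε | W | then then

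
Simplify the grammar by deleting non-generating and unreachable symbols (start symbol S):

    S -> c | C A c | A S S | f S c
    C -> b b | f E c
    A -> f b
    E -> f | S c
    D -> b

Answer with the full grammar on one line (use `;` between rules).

Generating nonterminals: {A, C, D, E, S}.
Reachable from S after that: {A, C, E, S}.
Removed useless symbols: {D} and every production mentioning them.

S -> c | C A c | A S S | f S c; C -> b b | f E c; A -> f b; E -> f | S c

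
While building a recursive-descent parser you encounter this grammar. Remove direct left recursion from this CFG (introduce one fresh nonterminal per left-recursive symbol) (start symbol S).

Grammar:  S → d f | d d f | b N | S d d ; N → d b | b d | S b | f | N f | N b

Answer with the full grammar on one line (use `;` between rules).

Directly left-recursive nonterminals: S, N.
For S: α = {d d}, β = {d f, d d f, b N}. Rewrite as S → β S' and S' → α S' | ε.
For N: α = {f, b}, β = {d b, b d, S b, f}. Rewrite as N → β N' and N' → α N' | ε.

S → d f S' | d d f S' | b N S'; N → d b N' | b d N' | S b N' | f N'; S' → d d S' | epsilon; N' → f N' | b N' | epsilon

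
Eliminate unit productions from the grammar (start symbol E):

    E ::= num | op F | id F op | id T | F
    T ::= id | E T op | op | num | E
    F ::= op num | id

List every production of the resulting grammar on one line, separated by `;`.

E ::= num | op F | id F op | id T | op num | id; T ::= num | op F | id F op | id T | op num | id | E T op | op; F ::= op num | id

Unit pairs: E ⇒* {F}; T ⇒* {E, F}.
For every A with A ⇒* B via unit rules, add B's non-unit alternatives to A; then delete every rule of the form X → Y.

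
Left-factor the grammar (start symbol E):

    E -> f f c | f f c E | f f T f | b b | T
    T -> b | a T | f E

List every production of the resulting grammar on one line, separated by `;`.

E -> b b | T | f f E'; T -> b | a T | f E; E' -> T f | c E''; E'' -> ε | E

E has alternatives sharing prefix 'f f': factor to E → f f E' with E' → c | c E | T f.
E' has alternatives sharing prefix 'c': factor to E' → c E'' with E'' → ε | E.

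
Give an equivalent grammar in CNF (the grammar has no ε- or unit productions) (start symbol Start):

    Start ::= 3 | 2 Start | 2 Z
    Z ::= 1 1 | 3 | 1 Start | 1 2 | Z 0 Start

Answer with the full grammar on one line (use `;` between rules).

Start ::= 3 | X1 Start | X1 Z; Z ::= X2 X2 | 3 | X2 Start | X2 X1 | Z Y1; X1 ::= 2; X2 ::= 1; X3 ::= 0; Y1 ::= X3 Start

Introduce a nonterminal for each terminal appearing in a rule of length ≥ 2: X1 → 2, X2 → 1, X3 → 0.
Binarize each right-hand side of length ≥ 3 by chaining fresh nonterminals (Y1, Y2, …): affected rules were Z → Z X3 Start.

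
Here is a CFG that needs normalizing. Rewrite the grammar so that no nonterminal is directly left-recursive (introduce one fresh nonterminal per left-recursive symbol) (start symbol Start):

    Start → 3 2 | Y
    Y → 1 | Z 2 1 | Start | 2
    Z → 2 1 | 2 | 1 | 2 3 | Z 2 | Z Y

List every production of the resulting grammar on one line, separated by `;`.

Start → 3 2 | Y; Y → 1 | Z 2 1 | Start | 2; Z → 2 1 Z1 | 2 Z1 | 1 Z1 | 2 3 Z1; Z1 → 2 Z1 | Y Z1 | epsilon

Left recursion appears on Z.
For Z: α = {2, Y}, β = {2 1, 2, 1, 2 3}. Rewrite as Z → β Z1 and Z1 → α Z1 | ε.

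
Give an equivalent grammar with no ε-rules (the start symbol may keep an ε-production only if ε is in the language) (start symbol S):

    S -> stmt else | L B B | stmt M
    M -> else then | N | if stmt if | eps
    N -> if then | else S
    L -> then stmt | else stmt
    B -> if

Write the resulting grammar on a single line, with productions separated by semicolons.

Nullable set = {M}.
ε ∉ L(G), so no ε-production is kept.
Expand every rule over subsets of its nullable positions: S → stmt M gives stmt M | stmt.

S -> stmt else | L B B | stmt M | stmt; M -> else then | N | if stmt if; N -> if then | else S; L -> then stmt | else stmt; B -> if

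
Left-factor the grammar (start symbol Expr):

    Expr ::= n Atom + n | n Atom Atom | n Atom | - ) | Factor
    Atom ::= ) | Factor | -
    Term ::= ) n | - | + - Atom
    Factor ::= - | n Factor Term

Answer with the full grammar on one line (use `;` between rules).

Expr has alternatives sharing prefix 'n Atom': factor to Expr → n Atom Expr1 with Expr1 → + n | Atom | ε.

Expr ::= - ) | Factor | n Atom Expr1; Atom ::= ) | Factor | -; Term ::= ) n | - | + - Atom; Factor ::= - | n Factor Term; Expr1 ::= + n | Atom | eps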